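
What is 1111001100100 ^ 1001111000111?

XOR: 1 when bits differ
  1111001100100
^ 1001111000111
---------------
  0110110100011
Decimal: 7780 ^ 5063 = 3491



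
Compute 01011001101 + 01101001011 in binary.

Add column by column from the right: bit + bit + carry-in; write the sum mod 2, carry 1 when the sum is 2 or 3.
carry:  11110011110
        01011001101
+       01101001011
-------------------
       011000011000
(the carry out of the leftmost column, 0, becomes the leading bit)
Decimal check:
  01011001101 = 512 + 128 + 64 + 8 + 4 + 1 = 717
  01101001011 = 512 + 256 + 64 + 8 + 2 + 1 = 843
  717 + 843 = 1560, and 011000011000 = 1024 + 512 + 16 + 8 = 1560 ✓



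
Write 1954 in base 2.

Using repeated division by 2:
1954 ÷ 2 = 977 remainder 0
977 ÷ 2 = 488 remainder 1
488 ÷ 2 = 244 remainder 0
244 ÷ 2 = 122 remainder 0
122 ÷ 2 = 61 remainder 0
61 ÷ 2 = 30 remainder 1
30 ÷ 2 = 15 remainder 0
15 ÷ 2 = 7 remainder 1
7 ÷ 2 = 3 remainder 1
3 ÷ 2 = 1 remainder 1
1 ÷ 2 = 0 remainder 1
Reading remainders bottom to top: 11110100010



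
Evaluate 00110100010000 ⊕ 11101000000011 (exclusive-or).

XOR: 1 when bits differ
  00110100010000
^ 11101000000011
----------------
  11011100010011
Decimal: 3344 ^ 14851 = 14099



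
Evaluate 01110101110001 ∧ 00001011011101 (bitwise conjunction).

AND: 1 only when both bits are 1
  01110101110001
& 00001011011101
----------------
  00000001010001
Decimal: 7537 & 733 = 81



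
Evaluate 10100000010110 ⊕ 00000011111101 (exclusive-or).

XOR: 1 when bits differ
  10100000010110
^ 00000011111101
----------------
  10100011101011
Decimal: 10262 ^ 253 = 10475



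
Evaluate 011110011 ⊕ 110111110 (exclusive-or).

XOR: 1 when bits differ
  011110011
^ 110111110
-----------
  101001101
Decimal: 243 ^ 446 = 333



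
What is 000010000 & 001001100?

AND: 1 only when both bits are 1
  000010000
& 001001100
-----------
  000000000
Decimal: 16 & 76 = 0



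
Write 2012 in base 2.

Using repeated division by 2:
2012 ÷ 2 = 1006 remainder 0
1006 ÷ 2 = 503 remainder 0
503 ÷ 2 = 251 remainder 1
251 ÷ 2 = 125 remainder 1
125 ÷ 2 = 62 remainder 1
62 ÷ 2 = 31 remainder 0
31 ÷ 2 = 15 remainder 1
15 ÷ 2 = 7 remainder 1
7 ÷ 2 = 3 remainder 1
3 ÷ 2 = 1 remainder 1
1 ÷ 2 = 0 remainder 1
Reading remainders bottom to top: 11111011100



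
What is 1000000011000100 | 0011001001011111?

OR: 1 when either bit is 1
  1000000011000100
| 0011001001011111
------------------
  1011001011011111
Decimal: 32964 | 12895 = 45791



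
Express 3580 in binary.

Using repeated division by 2:
3580 ÷ 2 = 1790 remainder 0
1790 ÷ 2 = 895 remainder 0
895 ÷ 2 = 447 remainder 1
447 ÷ 2 = 223 remainder 1
223 ÷ 2 = 111 remainder 1
111 ÷ 2 = 55 remainder 1
55 ÷ 2 = 27 remainder 1
27 ÷ 2 = 13 remainder 1
13 ÷ 2 = 6 remainder 1
6 ÷ 2 = 3 remainder 0
3 ÷ 2 = 1 remainder 1
1 ÷ 2 = 0 remainder 1
Reading remainders bottom to top: 110111111100



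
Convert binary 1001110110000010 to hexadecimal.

Group into 4-bit nibbles from right:
  1001 = 9
  1101 = D
  1000 = 8
  0010 = 2
Result: 9D82



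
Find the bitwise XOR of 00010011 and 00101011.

XOR: 1 when bits differ
  00010011
^ 00101011
----------
  00111000
Decimal: 19 ^ 43 = 56



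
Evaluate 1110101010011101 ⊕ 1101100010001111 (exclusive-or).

XOR: 1 when bits differ
  1110101010011101
^ 1101100010001111
------------------
  0011001000010010
Decimal: 60061 ^ 55439 = 12818



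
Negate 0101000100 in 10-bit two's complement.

Original: 0101000100
Step 1 - Invert all bits: 1010111011
Step 2 - Add 1: 1010111100
Verification: 0101000100 + 1010111100 = 10000000000; discarding the end carry (carry out of the top bit) leaves the 10-bit value 0000000000, as required for x + (-x)



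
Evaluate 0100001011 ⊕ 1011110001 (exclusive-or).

XOR: 1 when bits differ
  0100001011
^ 1011110001
------------
  1111111010
Decimal: 267 ^ 753 = 1018



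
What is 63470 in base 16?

Using repeated division by 16 (digits 10–15 are A–F):
63470 ÷ 16 = 3966 remainder 14 (E)
3966 ÷ 16 = 247 remainder 14 (E)
247 ÷ 16 = 15 remainder 7
15 ÷ 16 = 0 remainder 15 (F)
Reading remainders bottom to top: F7EE



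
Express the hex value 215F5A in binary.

Convert each hex digit to 4 bits:
  2 = 0010
  1 = 0001
  5 = 0101
  F = 1111
  5 = 0101
  A = 1010
Concatenate: 001000010101111101011010



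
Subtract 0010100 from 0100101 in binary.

Method 1 - Direct subtraction (column by column from the right: bit − bit − borrow-in; if negative, add 2 and borrow 1 from the next column):
borrow: 0100000
        0100101
-       0010100
---------------
        0010001

Method 2 - Add two's complement:
Two's complement of 0010100: invert → 1101011, add 1 → 1101100
  0100101
+ 1101100
---------
 10010001  (end carry out of the top bit = 1)
Discarding the end carry: 0010001
Decimal check:
  0100101 = 32 + 4 + 1 = 37
  0010100 = 16 + 4 = 20
  37 - 20 = 17, and 0010001 = 16 + 1 = 17 ✓



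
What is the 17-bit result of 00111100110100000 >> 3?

Original: 00111100110100000 (decimal 31136)
Shift right by 3 positions
Drop the 3 low bits; fill with zeros on the left
Result: 00000111100110100 (decimal 3892)
Equivalent: 31136 >> 3 = 31136 ÷ 2^3 = 3892



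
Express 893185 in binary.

Using repeated division by 2:
893185 ÷ 2 = 446592 remainder 1
446592 ÷ 2 = 223296 remainder 0
223296 ÷ 2 = 111648 remainder 0
111648 ÷ 2 = 55824 remainder 0
55824 ÷ 2 = 27912 remainder 0
27912 ÷ 2 = 13956 remainder 0
13956 ÷ 2 = 6978 remainder 0
6978 ÷ 2 = 3489 remainder 0
3489 ÷ 2 = 1744 remainder 1
1744 ÷ 2 = 872 remainder 0
872 ÷ 2 = 436 remainder 0
436 ÷ 2 = 218 remainder 0
218 ÷ 2 = 109 remainder 0
109 ÷ 2 = 54 remainder 1
54 ÷ 2 = 27 remainder 0
27 ÷ 2 = 13 remainder 1
13 ÷ 2 = 6 remainder 1
6 ÷ 2 = 3 remainder 0
3 ÷ 2 = 1 remainder 1
1 ÷ 2 = 0 remainder 1
Reading remainders bottom to top: 11011010000100000001



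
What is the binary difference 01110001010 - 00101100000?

Method 1 - Direct subtraction (column by column from the right: bit − bit − borrow-in; if negative, add 2 and borrow 1 from the next column):
borrow: 00011000000
        01110001010
-       00101100000
-------------------
        01000101010

Method 2 - Add two's complement:
Two's complement of 00101100000: invert → 11010011111, add 1 → 11010100000
  01110001010
+ 11010100000
-------------
 101000101010  (end carry out of the top bit = 1)
Discarding the end carry: 01000101010
Decimal check:
  01110001010 = 512 + 256 + 128 + 8 + 2 = 906
  00101100000 = 256 + 64 + 32 = 352
  906 - 352 = 554, and 01000101010 = 512 + 32 + 8 + 2 = 554 ✓



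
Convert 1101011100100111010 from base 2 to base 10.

Sum of powers of 2 for each 1-bit:
2^1 + 2^3 + 2^4 + 2^5 + 2^8 + 2^11 + 2^12 + 2^13 + 2^15 + 2^17 + 2^18
= 2 + 8 + 16 + 32 + 256 + 2048 + 4096 + 8192 + 32768 + 131072 + 262144
= 440634



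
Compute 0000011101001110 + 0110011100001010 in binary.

Add column by column from the right: bit + bit + carry-in; write the sum mod 2, carry 1 when the sum is 2 or 3.
carry:  0000111000011100
        0000011101001110
+       0110011100001010
------------------------
       00110111001011000
(the carry out of the leftmost column, 0, becomes the leading bit)
Decimal check:
  0000011101001110 = 1024 + 512 + 256 + 64 + 8 + 4 + 2 = 1870
  0110011100001010 = 16384 + 8192 + 1024 + 512 + 256 + 8 + 2 = 26378
  1870 + 26378 = 28248, and 00110111001011000 = 16384 + 8192 + 2048 + 1024 + 512 + 64 + 16 + 8 = 28248 ✓



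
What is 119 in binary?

Using repeated division by 2:
119 ÷ 2 = 59 remainder 1
59 ÷ 2 = 29 remainder 1
29 ÷ 2 = 14 remainder 1
14 ÷ 2 = 7 remainder 0
7 ÷ 2 = 3 remainder 1
3 ÷ 2 = 1 remainder 1
1 ÷ 2 = 0 remainder 1
Reading remainders bottom to top: 1110111



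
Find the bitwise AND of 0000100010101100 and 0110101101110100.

AND: 1 only when both bits are 1
  0000100010101100
& 0110101101110100
------------------
  0000100000100100
Decimal: 2220 & 27508 = 2084



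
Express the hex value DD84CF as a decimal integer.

Expand by place value (powers of 16):
Digit values: D = 13, C = 12, F = 15
DD84CF = 13 × 16^5 + 13 × 16^4 + 8 × 16^3 + 4 × 16^2 + 12 × 16^1 + 15 × 16^0
= 13 × 1048576 + 13 × 65536 + 8 × 4096 + 4 × 256 + 12 × 16 + 15 × 1
= 13631488 + 851968 + 32768 + 1024 + 192 + 15
= 14517455



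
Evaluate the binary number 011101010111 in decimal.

Sum of powers of 2 for each 1-bit:
2^0 + 2^1 + 2^2 + 2^4 + 2^6 + 2^8 + 2^9 + 2^10
= 1 + 2 + 4 + 16 + 64 + 256 + 512 + 1024
= 1879



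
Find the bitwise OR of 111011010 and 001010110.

OR: 1 when either bit is 1
  111011010
| 001010110
-----------
  111011110
Decimal: 474 | 86 = 478



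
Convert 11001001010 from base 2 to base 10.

Sum of powers of 2 for each 1-bit:
2^1 + 2^3 + 2^6 + 2^9 + 2^10
= 2 + 8 + 64 + 512 + 1024
= 1610



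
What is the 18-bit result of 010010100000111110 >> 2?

Original: 010010100000111110 (decimal 75838)
Shift right by 2 positions
Drop the 2 low bits; fill with zeros on the left
Result: 000100101000001111 (decimal 18959)
Equivalent: 75838 >> 2 = 75838 ÷ 2^2 = 18959



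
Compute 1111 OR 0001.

OR: 1 when either bit is 1
  1111
| 0001
------
  1111
Decimal: 15 | 1 = 15



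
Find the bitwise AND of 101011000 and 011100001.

AND: 1 only when both bits are 1
  101011000
& 011100001
-----------
  001000000
Decimal: 344 & 225 = 64



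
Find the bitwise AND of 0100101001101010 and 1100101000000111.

AND: 1 only when both bits are 1
  0100101001101010
& 1100101000000111
------------------
  0100101000000010
Decimal: 19050 & 51719 = 18946



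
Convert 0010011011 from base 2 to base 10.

Sum of powers of 2 for each 1-bit:
2^0 + 2^1 + 2^3 + 2^4 + 2^7
= 1 + 2 + 8 + 16 + 128
= 155



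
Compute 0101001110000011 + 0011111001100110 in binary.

Add column by column from the right: bit + bit + carry-in; write the sum mod 2, carry 1 when the sum is 2 or 3.
carry:  1111110000001100
        0101001110000011
+       0011111001100110
------------------------
       01001000111101001
(the carry out of the leftmost column, 0, becomes the leading bit)
Decimal check:
  0101001110000011 = 16384 + 4096 + 512 + 256 + 128 + 2 + 1 = 21379
  0011111001100110 = 8192 + 4096 + 2048 + 1024 + 512 + 64 + 32 + 4 + 2 = 15974
  21379 + 15974 = 37353, and 01001000111101001 = 32768 + 4096 + 256 + 128 + 64 + 32 + 8 + 1 = 37353 ✓



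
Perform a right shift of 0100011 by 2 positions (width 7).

Original: 0100011 (decimal 35)
Shift right by 2 positions
Drop the 2 low bits; fill with zeros on the left
Result: 0001000 (decimal 8)
Equivalent: 35 >> 2 = 35 ÷ 2^2 = 8



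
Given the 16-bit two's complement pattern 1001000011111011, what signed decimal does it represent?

Binary: 1001000011111011
Sign bit: 1 (negative)
Invert: 0110111100000100
Add 1:  0110111100000101
Magnitude: 0110111100000101 = 16384 + 8192 + 2048 + 1024 + 512 + 256 + 4 + 1 = 28421
Value: -28421



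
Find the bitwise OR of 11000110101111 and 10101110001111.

OR: 1 when either bit is 1
  11000110101111
| 10101110001111
----------------
  11101110101111
Decimal: 12719 | 11151 = 15279



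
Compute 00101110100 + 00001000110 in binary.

Add column by column from the right: bit + bit + carry-in; write the sum mod 2, carry 1 when the sum is 2 or 3.
carry:  00010001000
        00101110100
+       00001000110
-------------------
       000110111010
(the carry out of the leftmost column, 0, becomes the leading bit)
Decimal check:
  00101110100 = 256 + 64 + 32 + 16 + 4 = 372
  00001000110 = 64 + 4 + 2 = 70
  372 + 70 = 442, and 000110111010 = 256 + 128 + 32 + 16 + 8 + 2 = 442 ✓



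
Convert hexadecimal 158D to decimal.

Expand by place value (powers of 16):
Digit values: D = 13
158D = 1 × 16^3 + 5 × 16^2 + 8 × 16^1 + 13 × 16^0
= 1 × 4096 + 5 × 256 + 8 × 16 + 13 × 1
= 4096 + 1280 + 128 + 13
= 5517



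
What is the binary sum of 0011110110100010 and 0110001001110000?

Add column by column from the right: bit + bit + carry-in; write the sum mod 2, carry 1 when the sum is 2 or 3.
carry:  1111111111000000
        0011110110100010
+       0110001001110000
------------------------
       01010000000010010
(the carry out of the leftmost column, 0, becomes the leading bit)
Decimal check:
  0011110110100010 = 8192 + 4096 + 2048 + 1024 + 256 + 128 + 32 + 2 = 15778
  0110001001110000 = 16384 + 8192 + 512 + 64 + 32 + 16 = 25200
  15778 + 25200 = 40978, and 01010000000010010 = 32768 + 8192 + 16 + 2 = 40978 ✓



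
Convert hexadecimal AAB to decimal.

Expand by place value (powers of 16):
Digit values: A = 10, B = 11
AAB = 10 × 16^2 + 10 × 16^1 + 11 × 16^0
= 10 × 256 + 10 × 16 + 11 × 1
= 2560 + 160 + 11
= 2731



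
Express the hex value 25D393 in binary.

Convert each hex digit to 4 bits:
  2 = 0010
  5 = 0101
  D = 1101
  3 = 0011
  9 = 1001
  3 = 0011
Concatenate: 001001011101001110010011



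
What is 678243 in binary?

Using repeated division by 2:
678243 ÷ 2 = 339121 remainder 1
339121 ÷ 2 = 169560 remainder 1
169560 ÷ 2 = 84780 remainder 0
84780 ÷ 2 = 42390 remainder 0
42390 ÷ 2 = 21195 remainder 0
21195 ÷ 2 = 10597 remainder 1
10597 ÷ 2 = 5298 remainder 1
5298 ÷ 2 = 2649 remainder 0
2649 ÷ 2 = 1324 remainder 1
1324 ÷ 2 = 662 remainder 0
662 ÷ 2 = 331 remainder 0
331 ÷ 2 = 165 remainder 1
165 ÷ 2 = 82 remainder 1
82 ÷ 2 = 41 remainder 0
41 ÷ 2 = 20 remainder 1
20 ÷ 2 = 10 remainder 0
10 ÷ 2 = 5 remainder 0
5 ÷ 2 = 2 remainder 1
2 ÷ 2 = 1 remainder 0
1 ÷ 2 = 0 remainder 1
Reading remainders bottom to top: 10100101100101100011



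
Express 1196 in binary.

Using repeated division by 2:
1196 ÷ 2 = 598 remainder 0
598 ÷ 2 = 299 remainder 0
299 ÷ 2 = 149 remainder 1
149 ÷ 2 = 74 remainder 1
74 ÷ 2 = 37 remainder 0
37 ÷ 2 = 18 remainder 1
18 ÷ 2 = 9 remainder 0
9 ÷ 2 = 4 remainder 1
4 ÷ 2 = 2 remainder 0
2 ÷ 2 = 1 remainder 0
1 ÷ 2 = 0 remainder 1
Reading remainders bottom to top: 10010101100



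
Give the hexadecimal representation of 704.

Using repeated division by 16 (digits 10–15 are A–F):
704 ÷ 16 = 44 remainder 0
44 ÷ 16 = 2 remainder 12 (C)
2 ÷ 16 = 0 remainder 2
Reading remainders bottom to top: 2C0



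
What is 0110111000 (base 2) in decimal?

Sum of powers of 2 for each 1-bit:
2^3 + 2^4 + 2^5 + 2^7 + 2^8
= 8 + 16 + 32 + 128 + 256
= 440



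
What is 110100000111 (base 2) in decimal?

Sum of powers of 2 for each 1-bit:
2^0 + 2^1 + 2^2 + 2^8 + 2^10 + 2^11
= 1 + 2 + 4 + 256 + 1024 + 2048
= 3335



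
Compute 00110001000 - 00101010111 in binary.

Method 1 - Direct subtraction (column by column from the right: bit − bit − borrow-in; if negative, add 2 and borrow 1 from the next column):
borrow: 00011101110
        00110001000
-       00101010111
-------------------
        00000110001

Method 2 - Add two's complement:
Two's complement of 00101010111: invert → 11010101000, add 1 → 11010101001
  00110001000
+ 11010101001
-------------
 100000110001  (end carry out of the top bit = 1)
Discarding the end carry: 00000110001
Decimal check:
  00110001000 = 256 + 128 + 8 = 392
  00101010111 = 256 + 64 + 16 + 4 + 2 + 1 = 343
  392 - 343 = 49, and 00000110001 = 32 + 16 + 1 = 49 ✓



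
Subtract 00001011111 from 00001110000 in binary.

Method 1 - Direct subtraction (column by column from the right: bit − bit − borrow-in; if negative, add 2 and borrow 1 from the next column):
borrow: 00000111110
        00001110000
-       00001011111
-------------------
        00000010001

Method 2 - Add two's complement:
Two's complement of 00001011111: invert → 11110100000, add 1 → 11110100001
  00001110000
+ 11110100001
-------------
 100000010001  (end carry out of the top bit = 1)
Discarding the end carry: 00000010001
Decimal check:
  00001110000 = 64 + 32 + 16 = 112
  00001011111 = 64 + 16 + 8 + 4 + 2 + 1 = 95
  112 - 95 = 17, and 00000010001 = 16 + 1 = 17 ✓



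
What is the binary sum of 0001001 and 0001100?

Add column by column from the right: bit + bit + carry-in; write the sum mod 2, carry 1 when the sum is 2 or 3.
carry:  0010000
        0001001
+       0001100
---------------
       00010101
(the carry out of the leftmost column, 0, becomes the leading bit)
Decimal check:
  0001001 = 8 + 1 = 9
  0001100 = 8 + 4 = 12
  9 + 12 = 21, and 00010101 = 16 + 4 + 1 = 21 ✓



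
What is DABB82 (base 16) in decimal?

Expand by place value (powers of 16):
Digit values: D = 13, A = 10, B = 11
DABB82 = 13 × 16^5 + 10 × 16^4 + 11 × 16^3 + 11 × 16^2 + 8 × 16^1 + 2 × 16^0
= 13 × 1048576 + 10 × 65536 + 11 × 4096 + 11 × 256 + 8 × 16 + 2 × 1
= 13631488 + 655360 + 45056 + 2816 + 128 + 2
= 14334850



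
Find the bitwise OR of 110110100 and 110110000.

OR: 1 when either bit is 1
  110110100
| 110110000
-----------
  110110100
Decimal: 436 | 432 = 436



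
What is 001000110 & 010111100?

AND: 1 only when both bits are 1
  001000110
& 010111100
-----------
  000000100
Decimal: 70 & 188 = 4



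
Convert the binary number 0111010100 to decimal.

Sum of powers of 2 for each 1-bit:
2^2 + 2^4 + 2^6 + 2^7 + 2^8
= 4 + 16 + 64 + 128 + 256
= 468



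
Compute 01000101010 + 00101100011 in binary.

Add column by column from the right: bit + bit + carry-in; write the sum mod 2, carry 1 when the sum is 2 or 3.
carry:  00011000100
        01000101010
+       00101100011
-------------------
       001110001101
(the carry out of the leftmost column, 0, becomes the leading bit)
Decimal check:
  01000101010 = 512 + 32 + 8 + 2 = 554
  00101100011 = 256 + 64 + 32 + 2 + 1 = 355
  554 + 355 = 909, and 001110001101 = 512 + 256 + 128 + 8 + 4 + 1 = 909 ✓



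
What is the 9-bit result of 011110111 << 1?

Original: 011110111 (decimal 247)
Shift left by 1 position
Append 1 zero on the right
Result: 111101110 (decimal 494)
Equivalent: 247 << 1 = 247 × 2^1 = 494



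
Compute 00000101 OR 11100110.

OR: 1 when either bit is 1
  00000101
| 11100110
----------
  11100111
Decimal: 5 | 230 = 231



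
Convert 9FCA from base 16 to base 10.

Expand by place value (powers of 16):
Digit values: F = 15, C = 12, A = 10
9FCA = 9 × 16^3 + 15 × 16^2 + 12 × 16^1 + 10 × 16^0
= 9 × 4096 + 15 × 256 + 12 × 16 + 10 × 1
= 36864 + 3840 + 192 + 10
= 40906



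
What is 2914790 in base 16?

Using repeated division by 16 (digits 10–15 are A–F):
2914790 ÷ 16 = 182174 remainder 6
182174 ÷ 16 = 11385 remainder 14 (E)
11385 ÷ 16 = 711 remainder 9
711 ÷ 16 = 44 remainder 7
44 ÷ 16 = 2 remainder 12 (C)
2 ÷ 16 = 0 remainder 2
Reading remainders bottom to top: 2C79E6



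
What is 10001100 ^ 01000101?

XOR: 1 when bits differ
  10001100
^ 01000101
----------
  11001001
Decimal: 140 ^ 69 = 201



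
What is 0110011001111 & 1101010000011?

AND: 1 only when both bits are 1
  0110011001111
& 1101010000011
---------------
  0100010000011
Decimal: 3279 & 6787 = 2179



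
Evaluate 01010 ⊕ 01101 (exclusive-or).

XOR: 1 when bits differ
  01010
^ 01101
-------
  00111
Decimal: 10 ^ 13 = 7



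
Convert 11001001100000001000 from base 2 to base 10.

Sum of powers of 2 for each 1-bit:
2^3 + 2^11 + 2^12 + 2^15 + 2^18 + 2^19
= 8 + 2048 + 4096 + 32768 + 262144 + 524288
= 825352



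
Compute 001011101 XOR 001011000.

XOR: 1 when bits differ
  001011101
^ 001011000
-----------
  000000101
Decimal: 93 ^ 88 = 5



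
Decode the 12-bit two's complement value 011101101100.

Binary: 011101101100
Sign bit: 0 (non-negative)
Read directly as an unsigned value:
011101101100 = 1024 + 512 + 256 + 64 + 32 + 8 + 4 = 1900
Value: 1900



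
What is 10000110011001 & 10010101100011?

AND: 1 only when both bits are 1
  10000110011001
& 10010101100011
----------------
  10000100000001
Decimal: 8601 & 9571 = 8449



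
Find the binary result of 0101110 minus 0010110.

Method 1 - Direct subtraction (column by column from the right: bit − bit − borrow-in; if negative, add 2 and borrow 1 from the next column):
borrow: 0100000
        0101110
-       0010110
---------------
        0011000

Method 2 - Add two's complement:
Two's complement of 0010110: invert → 1101001, add 1 → 1101010
  0101110
+ 1101010
---------
 10011000  (end carry out of the top bit = 1)
Discarding the end carry: 0011000
Decimal check:
  0101110 = 32 + 8 + 4 + 2 = 46
  0010110 = 16 + 4 + 2 = 22
  46 - 22 = 24, and 0011000 = 16 + 8 = 24 ✓



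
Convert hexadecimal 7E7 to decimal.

Expand by place value (powers of 16):
Digit values: E = 14
7E7 = 7 × 16^2 + 14 × 16^1 + 7 × 16^0
= 7 × 256 + 14 × 16 + 7 × 1
= 1792 + 224 + 7
= 2023



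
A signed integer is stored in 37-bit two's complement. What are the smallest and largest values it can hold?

For 37-bit two's complement:
Minimum: -2^36 = -68719476736
Maximum: 2^36 - 1 = 68719476735



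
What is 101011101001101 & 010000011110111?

AND: 1 only when both bits are 1
  101011101001101
& 010000011110111
-----------------
  000000001000101
Decimal: 22349 & 8439 = 69



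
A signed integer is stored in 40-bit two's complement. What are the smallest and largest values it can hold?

For 40-bit two's complement:
Minimum: -2^39 = -549755813888
Maximum: 2^39 - 1 = 549755813887



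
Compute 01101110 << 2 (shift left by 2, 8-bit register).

Original: 01101110 (decimal 110)
Shift left by 2 positions
Append 2 zeros on the right and drop the 2 high bits that overflow the 8-bit width
Result: 10111000 (decimal 184)
Equivalent: 110 << 2 = 110 × 2^2 = 440, truncated to 8 bits = 184



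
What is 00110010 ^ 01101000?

XOR: 1 when bits differ
  00110010
^ 01101000
----------
  01011010
Decimal: 50 ^ 104 = 90



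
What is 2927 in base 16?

Using repeated division by 16 (digits 10–15 are A–F):
2927 ÷ 16 = 182 remainder 15 (F)
182 ÷ 16 = 11 remainder 6
11 ÷ 16 = 0 remainder 11 (B)
Reading remainders bottom to top: B6F



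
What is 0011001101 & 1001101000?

AND: 1 only when both bits are 1
  0011001101
& 1001101000
------------
  0001001000
Decimal: 205 & 616 = 72



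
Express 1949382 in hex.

Using repeated division by 16 (digits 10–15 are A–F):
1949382 ÷ 16 = 121836 remainder 6
121836 ÷ 16 = 7614 remainder 12 (C)
7614 ÷ 16 = 475 remainder 14 (E)
475 ÷ 16 = 29 remainder 11 (B)
29 ÷ 16 = 1 remainder 13 (D)
1 ÷ 16 = 0 remainder 1
Reading remainders bottom to top: 1DBEC6



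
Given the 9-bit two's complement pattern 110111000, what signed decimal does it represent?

Binary: 110111000
Sign bit: 1 (negative)
Invert: 001000111
Add 1:  001001000
Magnitude: 001001000 = 64 + 8 = 72
Value: -72



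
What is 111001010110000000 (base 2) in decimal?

Sum of powers of 2 for each 1-bit:
2^7 + 2^8 + 2^10 + 2^12 + 2^15 + 2^16 + 2^17
= 128 + 256 + 1024 + 4096 + 32768 + 65536 + 131072
= 234880



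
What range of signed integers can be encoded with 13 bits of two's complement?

For 13-bit two's complement:
Minimum: -2^12 = -4096
Maximum: 2^12 - 1 = 4095



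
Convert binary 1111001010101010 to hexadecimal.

Group into 4-bit nibbles from right:
  1111 = F
  0010 = 2
  1010 = A
  1010 = A
Result: F2AA



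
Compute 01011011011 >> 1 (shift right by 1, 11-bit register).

Original: 01011011011 (decimal 731)
Shift right by 1 position
Drop the 1 low bit; fill with zero on the left
Result: 00101101101 (decimal 365)
Equivalent: 731 >> 1 = 731 ÷ 2^1 = 365



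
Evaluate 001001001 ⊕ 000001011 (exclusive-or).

XOR: 1 when bits differ
  001001001
^ 000001011
-----------
  001000010
Decimal: 73 ^ 11 = 66



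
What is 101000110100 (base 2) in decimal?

Sum of powers of 2 for each 1-bit:
2^2 + 2^4 + 2^5 + 2^9 + 2^11
= 4 + 16 + 32 + 512 + 2048
= 2612



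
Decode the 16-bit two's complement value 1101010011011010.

Binary: 1101010011011010
Sign bit: 1 (negative)
Invert: 0010101100100101
Add 1:  0010101100100110
Magnitude: 0010101100100110 = 8192 + 2048 + 512 + 256 + 32 + 4 + 2 = 11046
Value: -11046



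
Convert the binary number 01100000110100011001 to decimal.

Sum of powers of 2 for each 1-bit:
2^0 + 2^3 + 2^4 + 2^8 + 2^10 + 2^11 + 2^17 + 2^18
= 1 + 8 + 16 + 256 + 1024 + 2048 + 131072 + 262144
= 396569



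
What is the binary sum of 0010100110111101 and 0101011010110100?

Add column by column from the right: bit + bit + carry-in; write the sum mod 2, carry 1 when the sum is 2 or 3.
carry:  1111111101111000
        0010100110111101
+       0101011010110100
------------------------
       01000000001110001
(the carry out of the leftmost column, 0, becomes the leading bit)
Decimal check:
  0010100110111101 = 8192 + 2048 + 256 + 128 + 32 + 16 + 8 + 4 + 1 = 10685
  0101011010110100 = 16384 + 4096 + 1024 + 512 + 128 + 32 + 16 + 4 = 22196
  10685 + 22196 = 32881, and 01000000001110001 = 32768 + 64 + 32 + 16 + 1 = 32881 ✓



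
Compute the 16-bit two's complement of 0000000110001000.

Original: 0000000110001000
Step 1 - Invert all bits: 1111111001110111
Step 2 - Add 1: 1111111001111000
Verification: 0000000110001000 + 1111111001111000 = 10000000000000000; discarding the end carry (carry out of the top bit) leaves the 16-bit value 0000000000000000, as required for x + (-x)



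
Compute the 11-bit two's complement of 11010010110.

Original (sign bit 1, negative): 11010010110
Step 1 - Invert all bits: 00101101001
Step 2 - Add 1: 00101101010
Verification: 11010010110 + 00101101010 = 100000000000; discarding the end carry (carry out of the top bit) leaves the 11-bit value 00000000000, as required for x + (-x)



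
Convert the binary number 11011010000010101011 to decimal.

Sum of powers of 2 for each 1-bit:
2^0 + 2^1 + 2^3 + 2^5 + 2^7 + 2^13 + 2^15 + 2^16 + 2^18 + 2^19
= 1 + 2 + 8 + 32 + 128 + 8192 + 32768 + 65536 + 262144 + 524288
= 893099



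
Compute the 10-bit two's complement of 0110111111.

Original: 0110111111
Step 1 - Invert all bits: 1001000000
Step 2 - Add 1: 1001000001
Verification: 0110111111 + 1001000001 = 10000000000; discarding the end carry (carry out of the top bit) leaves the 10-bit value 0000000000, as required for x + (-x)



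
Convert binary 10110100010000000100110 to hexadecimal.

Group into 4-bit nibbles from right:
  0101 = 5
  1010 = A
  0010 = 2
  0000 = 0
  0010 = 2
  0110 = 6
Result: 5A2026



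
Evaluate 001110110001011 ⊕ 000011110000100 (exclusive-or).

XOR: 1 when bits differ
  001110110001011
^ 000011110000100
-----------------
  001101000001111
Decimal: 7563 ^ 1924 = 6671



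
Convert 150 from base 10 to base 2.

Using repeated division by 2:
150 ÷ 2 = 75 remainder 0
75 ÷ 2 = 37 remainder 1
37 ÷ 2 = 18 remainder 1
18 ÷ 2 = 9 remainder 0
9 ÷ 2 = 4 remainder 1
4 ÷ 2 = 2 remainder 0
2 ÷ 2 = 1 remainder 0
1 ÷ 2 = 0 remainder 1
Reading remainders bottom to top: 10010110



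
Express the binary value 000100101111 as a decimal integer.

Sum of powers of 2 for each 1-bit:
2^0 + 2^1 + 2^2 + 2^3 + 2^5 + 2^8
= 1 + 2 + 4 + 8 + 32 + 256
= 303



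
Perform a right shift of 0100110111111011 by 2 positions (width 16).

Original: 0100110111111011 (decimal 19963)
Shift right by 2 positions
Drop the 2 low bits; fill with zeros on the left
Result: 0001001101111110 (decimal 4990)
Equivalent: 19963 >> 2 = 19963 ÷ 2^2 = 4990



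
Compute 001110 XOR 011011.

XOR: 1 when bits differ
  001110
^ 011011
--------
  010101
Decimal: 14 ^ 27 = 21



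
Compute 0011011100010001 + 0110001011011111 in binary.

Add column by column from the right: bit + bit + carry-in; write the sum mod 2, carry 1 when the sum is 2 or 3.
carry:  1100110000111110
        0011011100010001
+       0110001011011111
------------------------
       01001100111110000
(the carry out of the leftmost column, 0, becomes the leading bit)
Decimal check:
  0011011100010001 = 8192 + 4096 + 1024 + 512 + 256 + 16 + 1 = 14097
  0110001011011111 = 16384 + 8192 + 512 + 128 + 64 + 16 + 8 + 4 + 2 + 1 = 25311
  14097 + 25311 = 39408, and 01001100111110000 = 32768 + 4096 + 2048 + 256 + 128 + 64 + 32 + 16 = 39408 ✓



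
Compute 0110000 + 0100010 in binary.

Add column by column from the right: bit + bit + carry-in; write the sum mod 2, carry 1 when the sum is 2 or 3.
carry:  1000000
        0110000
+       0100010
---------------
       01010010
(the carry out of the leftmost column, 0, becomes the leading bit)
Decimal check:
  0110000 = 32 + 16 = 48
  0100010 = 32 + 2 = 34
  48 + 34 = 82, and 01010010 = 64 + 16 + 2 = 82 ✓



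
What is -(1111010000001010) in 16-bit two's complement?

Original (sign bit 1, negative): 1111010000001010
Step 1 - Invert all bits: 0000101111110101
Step 2 - Add 1: 0000101111110110
Verification: 1111010000001010 + 0000101111110110 = 10000000000000000; discarding the end carry (carry out of the top bit) leaves the 16-bit value 0000000000000000, as required for x + (-x)



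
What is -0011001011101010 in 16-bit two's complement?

Original: 0011001011101010
Step 1 - Invert all bits: 1100110100010101
Step 2 - Add 1: 1100110100010110
Verification: 0011001011101010 + 1100110100010110 = 10000000000000000; discarding the end carry (carry out of the top bit) leaves the 16-bit value 0000000000000000, as required for x + (-x)



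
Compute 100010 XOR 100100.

XOR: 1 when bits differ
  100010
^ 100100
--------
  000110
Decimal: 34 ^ 36 = 6



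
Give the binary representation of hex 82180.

Convert each hex digit to 4 bits:
  8 = 1000
  2 = 0010
  1 = 0001
  8 = 1000
  0 = 0000
Concatenate: 10000010000110000000



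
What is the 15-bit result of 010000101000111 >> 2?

Original: 010000101000111 (decimal 8519)
Shift right by 2 positions
Drop the 2 low bits; fill with zeros on the left
Result: 000100001010001 (decimal 2129)
Equivalent: 8519 >> 2 = 8519 ÷ 2^2 = 2129



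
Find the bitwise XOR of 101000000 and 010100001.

XOR: 1 when bits differ
  101000000
^ 010100001
-----------
  111100001
Decimal: 320 ^ 161 = 481



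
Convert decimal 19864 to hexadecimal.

Using repeated division by 16 (digits 10–15 are A–F):
19864 ÷ 16 = 1241 remainder 8
1241 ÷ 16 = 77 remainder 9
77 ÷ 16 = 4 remainder 13 (D)
4 ÷ 16 = 0 remainder 4
Reading remainders bottom to top: 4D98



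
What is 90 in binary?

Using repeated division by 2:
90 ÷ 2 = 45 remainder 0
45 ÷ 2 = 22 remainder 1
22 ÷ 2 = 11 remainder 0
11 ÷ 2 = 5 remainder 1
5 ÷ 2 = 2 remainder 1
2 ÷ 2 = 1 remainder 0
1 ÷ 2 = 0 remainder 1
Reading remainders bottom to top: 1011010



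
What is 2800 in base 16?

Using repeated division by 16 (digits 10–15 are A–F):
2800 ÷ 16 = 175 remainder 0
175 ÷ 16 = 10 remainder 15 (F)
10 ÷ 16 = 0 remainder 10 (A)
Reading remainders bottom to top: AF0



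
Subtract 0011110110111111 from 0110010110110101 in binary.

Method 1 - Direct subtraction (column by column from the right: bit − bit − borrow-in; if negative, add 2 and borrow 1 from the next column):
borrow: 0111111111111100
        0110010110110101
-       0011110110111111
------------------------
        0010011111110110

Method 2 - Add two's complement:
Two's complement of 0011110110111111: invert → 1100001001000000, add 1 → 1100001001000001
  0110010110110101
+ 1100001001000001
------------------
 10010011111110110  (end carry out of the top bit = 1)
Discarding the end carry: 0010011111110110
Decimal check:
  0110010110110101 = 16384 + 8192 + 1024 + 256 + 128 + 32 + 16 + 4 + 1 = 26037
  0011110110111111 = 8192 + 4096 + 2048 + 1024 + 256 + 128 + 32 + 16 + 8 + 4 + 2 + 1 = 15807
  26037 - 15807 = 10230, and 0010011111110110 = 8192 + 1024 + 512 + 256 + 128 + 64 + 32 + 16 + 4 + 2 = 10230 ✓



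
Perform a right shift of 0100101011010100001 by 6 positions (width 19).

Original: 0100101011010100001 (decimal 153249)
Shift right by 6 positions
Drop the 6 low bits; fill with zeros on the left
Result: 0000000100101011010 (decimal 2394)
Equivalent: 153249 >> 6 = 153249 ÷ 2^6 = 2394



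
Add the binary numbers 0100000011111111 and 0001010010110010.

Add column by column from the right: bit + bit + carry-in; write the sum mod 2, carry 1 when the sum is 2 or 3.
carry:  0000000111111100
        0100000011111111
+       0001010010110010
------------------------
       00101010110110001
(the carry out of the leftmost column, 0, becomes the leading bit)
Decimal check:
  0100000011111111 = 16384 + 128 + 64 + 32 + 16 + 8 + 4 + 2 + 1 = 16639
  0001010010110010 = 4096 + 1024 + 128 + 32 + 16 + 2 = 5298
  16639 + 5298 = 21937, and 00101010110110001 = 16384 + 4096 + 1024 + 256 + 128 + 32 + 16 + 1 = 21937 ✓



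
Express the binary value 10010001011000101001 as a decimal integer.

Sum of powers of 2 for each 1-bit:
2^0 + 2^3 + 2^5 + 2^9 + 2^10 + 2^12 + 2^16 + 2^19
= 1 + 8 + 32 + 512 + 1024 + 4096 + 65536 + 524288
= 595497



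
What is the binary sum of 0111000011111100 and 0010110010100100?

Add column by column from the right: bit + bit + carry-in; write the sum mod 2, carry 1 when the sum is 2 or 3.
carry:  1100000111111000
        0111000011111100
+       0010110010100100
------------------------
       01001110110100000
(the carry out of the leftmost column, 0, becomes the leading bit)
Decimal check:
  0111000011111100 = 16384 + 8192 + 4096 + 128 + 64 + 32 + 16 + 8 + 4 = 28924
  0010110010100100 = 8192 + 2048 + 1024 + 128 + 32 + 4 = 11428
  28924 + 11428 = 40352, and 01001110110100000 = 32768 + 4096 + 2048 + 1024 + 256 + 128 + 32 = 40352 ✓



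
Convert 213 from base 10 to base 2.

Using repeated division by 2:
213 ÷ 2 = 106 remainder 1
106 ÷ 2 = 53 remainder 0
53 ÷ 2 = 26 remainder 1
26 ÷ 2 = 13 remainder 0
13 ÷ 2 = 6 remainder 1
6 ÷ 2 = 3 remainder 0
3 ÷ 2 = 1 remainder 1
1 ÷ 2 = 0 remainder 1
Reading remainders bottom to top: 11010101



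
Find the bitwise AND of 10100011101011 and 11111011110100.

AND: 1 only when both bits are 1
  10100011101011
& 11111011110100
----------------
  10100011100000
Decimal: 10475 & 16116 = 10464



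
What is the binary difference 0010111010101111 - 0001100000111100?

Method 1 - Direct subtraction (column by column from the right: bit − bit − borrow-in; if negative, add 2 and borrow 1 from the next column):
borrow: 0010000011100000
        0010111010101111
-       0001100000111100
------------------------
        0001011001110011

Method 2 - Add two's complement:
Two's complement of 0001100000111100: invert → 1110011111000011, add 1 → 1110011111000100
  0010111010101111
+ 1110011111000100
------------------
 10001011001110011  (end carry out of the top bit = 1)
Discarding the end carry: 0001011001110011
Decimal check:
  0010111010101111 = 8192 + 2048 + 1024 + 512 + 128 + 32 + 8 + 4 + 2 + 1 = 11951
  0001100000111100 = 4096 + 2048 + 32 + 16 + 8 + 4 = 6204
  11951 - 6204 = 5747, and 0001011001110011 = 4096 + 1024 + 512 + 64 + 32 + 16 + 2 + 1 = 5747 ✓



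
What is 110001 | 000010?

OR: 1 when either bit is 1
  110001
| 000010
--------
  110011
Decimal: 49 | 2 = 51



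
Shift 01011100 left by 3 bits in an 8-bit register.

Original: 01011100 (decimal 92)
Shift left by 3 positions
Append 3 zeros on the right and drop the 3 high bits that overflow the 8-bit width
Result: 11100000 (decimal 224)
Equivalent: 92 << 3 = 92 × 2^3 = 736, truncated to 8 bits = 224



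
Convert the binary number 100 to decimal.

Sum of powers of 2 for each 1-bit:
2^2
= 4
= 4



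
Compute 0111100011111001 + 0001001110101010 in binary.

Add column by column from the right: bit + bit + carry-in; write the sum mod 2, carry 1 when the sum is 2 or 3.
carry:  1110011111110000
        0111100011111001
+       0001001110101010
------------------------
       01000110010100011
(the carry out of the leftmost column, 0, becomes the leading bit)
Decimal check:
  0111100011111001 = 16384 + 8192 + 4096 + 2048 + 128 + 64 + 32 + 16 + 8 + 1 = 30969
  0001001110101010 = 4096 + 512 + 256 + 128 + 32 + 8 + 2 = 5034
  30969 + 5034 = 36003, and 01000110010100011 = 32768 + 2048 + 1024 + 128 + 32 + 2 + 1 = 36003 ✓



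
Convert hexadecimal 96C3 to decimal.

Expand by place value (powers of 16):
Digit values: C = 12
96C3 = 9 × 16^3 + 6 × 16^2 + 12 × 16^1 + 3 × 16^0
= 9 × 4096 + 6 × 256 + 12 × 16 + 3 × 1
= 36864 + 1536 + 192 + 3
= 38595



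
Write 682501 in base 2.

Using repeated division by 2:
682501 ÷ 2 = 341250 remainder 1
341250 ÷ 2 = 170625 remainder 0
170625 ÷ 2 = 85312 remainder 1
85312 ÷ 2 = 42656 remainder 0
42656 ÷ 2 = 21328 remainder 0
21328 ÷ 2 = 10664 remainder 0
10664 ÷ 2 = 5332 remainder 0
5332 ÷ 2 = 2666 remainder 0
2666 ÷ 2 = 1333 remainder 0
1333 ÷ 2 = 666 remainder 1
666 ÷ 2 = 333 remainder 0
333 ÷ 2 = 166 remainder 1
166 ÷ 2 = 83 remainder 0
83 ÷ 2 = 41 remainder 1
41 ÷ 2 = 20 remainder 1
20 ÷ 2 = 10 remainder 0
10 ÷ 2 = 5 remainder 0
5 ÷ 2 = 2 remainder 1
2 ÷ 2 = 1 remainder 0
1 ÷ 2 = 0 remainder 1
Reading remainders bottom to top: 10100110101000000101



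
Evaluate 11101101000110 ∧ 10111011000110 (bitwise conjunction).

AND: 1 only when both bits are 1
  11101101000110
& 10111011000110
----------------
  10101001000110
Decimal: 15174 & 11974 = 10822



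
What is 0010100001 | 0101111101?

OR: 1 when either bit is 1
  0010100001
| 0101111101
------------
  0111111101
Decimal: 161 | 381 = 509



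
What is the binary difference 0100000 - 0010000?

Method 1 - Direct subtraction (column by column from the right: bit − bit − borrow-in; if negative, add 2 and borrow 1 from the next column):
borrow: 0100000
        0100000
-       0010000
---------------
        0010000

Method 2 - Add two's complement:
Two's complement of 0010000: invert → 1101111, add 1 → 1110000
  0100000
+ 1110000
---------
 10010000  (end carry out of the top bit = 1)
Discarding the end carry: 0010000
Decimal check:
  0100000 = 32
  0010000 = 16
  32 - 16 = 16, and 0010000 = 16 ✓



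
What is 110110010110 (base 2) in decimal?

Sum of powers of 2 for each 1-bit:
2^1 + 2^2 + 2^4 + 2^7 + 2^8 + 2^10 + 2^11
= 2 + 4 + 16 + 128 + 256 + 1024 + 2048
= 3478



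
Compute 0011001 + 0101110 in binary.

Add column by column from the right: bit + bit + carry-in; write the sum mod 2, carry 1 when the sum is 2 or 3.
carry:  1110000
        0011001
+       0101110
---------------
       01000111
(the carry out of the leftmost column, 0, becomes the leading bit)
Decimal check:
  0011001 = 16 + 8 + 1 = 25
  0101110 = 32 + 8 + 4 + 2 = 46
  25 + 46 = 71, and 01000111 = 64 + 4 + 2 + 1 = 71 ✓



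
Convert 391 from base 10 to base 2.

Using repeated division by 2:
391 ÷ 2 = 195 remainder 1
195 ÷ 2 = 97 remainder 1
97 ÷ 2 = 48 remainder 1
48 ÷ 2 = 24 remainder 0
24 ÷ 2 = 12 remainder 0
12 ÷ 2 = 6 remainder 0
6 ÷ 2 = 3 remainder 0
3 ÷ 2 = 1 remainder 1
1 ÷ 2 = 0 remainder 1
Reading remainders bottom to top: 110000111



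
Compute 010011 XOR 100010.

XOR: 1 when bits differ
  010011
^ 100010
--------
  110001
Decimal: 19 ^ 34 = 49



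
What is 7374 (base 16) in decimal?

Expand by place value (powers of 16):
7374 = 7 × 16^3 + 3 × 16^2 + 7 × 16^1 + 4 × 16^0
= 7 × 4096 + 3 × 256 + 7 × 16 + 4 × 1
= 28672 + 768 + 112 + 4
= 29556



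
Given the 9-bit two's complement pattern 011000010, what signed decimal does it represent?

Binary: 011000010
Sign bit: 0 (non-negative)
Read directly as an unsigned value:
011000010 = 128 + 64 + 2 = 194
Value: 194



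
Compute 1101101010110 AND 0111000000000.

AND: 1 only when both bits are 1
  1101101010110
& 0111000000000
---------------
  0101000000000
Decimal: 6998 & 3584 = 2560



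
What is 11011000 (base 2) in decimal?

Sum of powers of 2 for each 1-bit:
2^3 + 2^4 + 2^6 + 2^7
= 8 + 16 + 64 + 128
= 216



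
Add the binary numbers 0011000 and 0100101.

Add column by column from the right: bit + bit + carry-in; write the sum mod 2, carry 1 when the sum is 2 or 3.
carry:  0000000
        0011000
+       0100101
---------------
       00111101
(the carry out of the leftmost column, 0, becomes the leading bit)
Decimal check:
  0011000 = 16 + 8 = 24
  0100101 = 32 + 4 + 1 = 37
  24 + 37 = 61, and 00111101 = 32 + 16 + 8 + 4 + 1 = 61 ✓

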